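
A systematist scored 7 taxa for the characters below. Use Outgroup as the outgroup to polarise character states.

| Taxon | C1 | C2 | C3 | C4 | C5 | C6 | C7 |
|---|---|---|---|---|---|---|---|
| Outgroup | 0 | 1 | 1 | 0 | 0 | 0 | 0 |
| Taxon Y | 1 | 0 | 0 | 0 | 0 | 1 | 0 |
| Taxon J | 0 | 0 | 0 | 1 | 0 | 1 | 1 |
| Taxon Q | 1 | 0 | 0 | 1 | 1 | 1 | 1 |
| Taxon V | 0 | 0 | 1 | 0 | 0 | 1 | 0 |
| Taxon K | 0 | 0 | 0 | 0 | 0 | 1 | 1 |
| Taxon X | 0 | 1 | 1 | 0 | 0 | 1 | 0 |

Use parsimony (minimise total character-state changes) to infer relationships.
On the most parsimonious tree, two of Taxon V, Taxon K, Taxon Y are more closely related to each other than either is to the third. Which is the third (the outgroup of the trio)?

Character polarity is set by the outgroup: the derived state is whichever differs from the outgroup's state, so for C2, C3 the derived state is '0', and for the remaining characters it is '1'.
C1 (state '1') occurs in Taxon Q and Taxon Y but conflicts with the nesting implied by the other characters — most parsimoniously interpreted as homoplasy.
C2 (derived state '0') is shared by Taxon J, Taxon K, Taxon Q, Taxon V, and Taxon Y — a synapomorphy uniting that clade.
C3 (derived state '0') is shared by Taxon J, Taxon K, Taxon Q, and Taxon Y — a synapomorphy uniting that clade.
Only Taxon J and Taxon Q show the derived state '1' for C4, supporting them as a clade.
C5 (derived state '1') is unique to Taxon Q (autapomorphy; uninformative for grouping).
All ingroup taxa share the derived state '1' for C6; it defines the ingroup but does not resolve relationships within it.
C7 (derived state '1') is shared by Taxon J, Taxon K, and Taxon Q — a synapomorphy uniting that clade.
Most parsimonious ingroup topology: ((((Taxon K,(Taxon J,Taxon Q)),Taxon Y),Taxon V),Taxon X).
Taxon Y and Taxon K share a more recent common ancestor with each other than either does with Taxon V, so Taxon V is the least closely related of the three.

Taxon V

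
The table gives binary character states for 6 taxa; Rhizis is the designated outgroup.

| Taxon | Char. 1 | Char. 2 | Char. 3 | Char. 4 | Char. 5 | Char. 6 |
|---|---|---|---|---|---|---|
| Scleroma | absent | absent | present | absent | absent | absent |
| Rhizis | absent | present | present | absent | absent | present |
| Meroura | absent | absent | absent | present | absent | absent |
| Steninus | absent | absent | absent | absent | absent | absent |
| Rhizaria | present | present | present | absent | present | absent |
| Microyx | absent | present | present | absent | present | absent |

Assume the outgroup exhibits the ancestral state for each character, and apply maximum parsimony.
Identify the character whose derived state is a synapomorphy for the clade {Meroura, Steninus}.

Character polarity is set by the outgroup: the derived state is whichever differs from the outgroup's state, so for Char. 2, Char. 3, Char. 6 the derived state is 'absent', and for the remaining characters it is 'present'.
Char. 1: derived state 'present' in Rhizaria only — an autapomorphy, so it tells us nothing about relationships among taxa.
Char. 2 (derived state 'absent') is shared by Meroura, Scleroma, and Steninus — a synapomorphy uniting that clade.
Char. 3: derived state 'absent' in Meroura and Steninus only — synapomorphy for {Meroura, Steninus}.
Char. 4: derived state 'present' in Meroura only — an autapomorphy, so it tells us nothing about relationships among taxa.
Char. 5: derived state 'present' in Microyx and Rhizaria only — synapomorphy for {Microyx, Rhizaria}.
All ingroup taxa share the derived state 'absent' for Char. 6; it defines the ingroup but does not resolve relationships within it.
Most parsimonious ingroup topology: ((Rhizaria,Microyx),((Meroura,Steninus),Scleroma)).
The clade {Meroura, Steninus} is supported by Char. 3: its derived state 'absent' occurs in exactly those taxa and in no other taxon (including the outgroup).

Char. 3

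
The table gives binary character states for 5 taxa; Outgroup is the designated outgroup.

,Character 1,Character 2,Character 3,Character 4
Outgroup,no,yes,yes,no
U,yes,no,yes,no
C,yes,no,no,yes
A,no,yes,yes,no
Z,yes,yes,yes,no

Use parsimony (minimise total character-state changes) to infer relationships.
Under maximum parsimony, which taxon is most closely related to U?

C

Character polarity is set by the outgroup: the derived state is whichever differs from the outgroup's state, so for Character 2, Character 3 the derived state is 'no', and for the remaining characters it is 'yes'.
Character 1 (derived state 'yes') is shared by C, U, and Z — a synapomorphy uniting that clade.
Character 2 (derived state 'no') is shared by C and U — a synapomorphy uniting that clade.
Character 3 (derived state 'no') is unique to C (autapomorphy; uninformative for grouping).
Character 4 (derived state 'yes') is unique to C (autapomorphy; uninformative for grouping).
Most parsimonious ingroup topology: (((U,C),Z),A).
U and C form a cherry on this tree, so they are sister taxa.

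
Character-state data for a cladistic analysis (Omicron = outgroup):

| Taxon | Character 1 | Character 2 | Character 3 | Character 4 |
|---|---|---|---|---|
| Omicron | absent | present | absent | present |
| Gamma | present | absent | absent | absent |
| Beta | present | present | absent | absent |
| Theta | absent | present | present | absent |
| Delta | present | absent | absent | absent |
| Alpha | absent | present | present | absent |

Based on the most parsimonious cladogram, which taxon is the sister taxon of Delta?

Character polarity is set by the outgroup: the derived state is whichever differs from the outgroup's state, so for Character 2, Character 4 the derived state is 'absent', and for the remaining characters it is 'present'.
Character 1 (derived state 'present') is shared by Beta, Delta, and Gamma — a synapomorphy uniting that clade.
Only Delta and Gamma show the derived state 'absent' for Character 2, supporting them as a clade.
Character 3: derived state 'present' in Alpha and Theta only — synapomorphy for {Alpha, Theta}.
All ingroup taxa share the derived state 'absent' for Character 4; it defines the ingroup but does not resolve relationships within it.
Most parsimonious ingroup topology: (((Gamma,Delta),Beta),(Theta,Alpha)).
Delta and Gamma form a cherry on this tree, so they are sister taxa.

Gamma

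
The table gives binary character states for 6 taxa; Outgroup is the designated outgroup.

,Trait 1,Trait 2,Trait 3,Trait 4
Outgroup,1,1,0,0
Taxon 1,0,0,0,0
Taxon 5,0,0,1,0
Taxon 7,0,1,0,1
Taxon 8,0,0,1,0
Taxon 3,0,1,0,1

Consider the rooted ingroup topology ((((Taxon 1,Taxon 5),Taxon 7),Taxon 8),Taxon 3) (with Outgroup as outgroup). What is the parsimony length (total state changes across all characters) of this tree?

7

Map each character onto ((((Taxon 1,Taxon 5),Taxon 7),Taxon 8),Taxon 3) (rooted by Outgroup) and count the minimum state changes it requires (Fitch parsimony):
Trait 1: 1; Trait 2: 2; Trait 3: 2; Trait 4: 2.
Total tree length = 7.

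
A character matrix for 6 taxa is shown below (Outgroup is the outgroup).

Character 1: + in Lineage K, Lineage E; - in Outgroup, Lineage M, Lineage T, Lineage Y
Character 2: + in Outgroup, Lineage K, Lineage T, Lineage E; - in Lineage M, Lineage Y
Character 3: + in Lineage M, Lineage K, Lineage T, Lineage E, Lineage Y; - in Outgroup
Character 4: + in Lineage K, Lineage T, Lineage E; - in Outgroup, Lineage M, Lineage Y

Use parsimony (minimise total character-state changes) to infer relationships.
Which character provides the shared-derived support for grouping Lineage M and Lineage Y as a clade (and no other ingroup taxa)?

Character 2

Character polarity is set by the outgroup: the derived state is whichever differs from the outgroup's state, so for Character 2 the derived state is '-', and for the remaining characters it is '+'.
Character 1: derived state '+' in Lineage E and Lineage K only — synapomorphy for {Lineage E, Lineage K}.
Only Lineage M and Lineage Y show the derived state '-' for Character 2, supporting them as a clade.
All ingroup taxa share the derived state '+' for Character 3; it defines the ingroup but does not resolve relationships within it.
Only Lineage E, Lineage K, and Lineage T show the derived state '+' for Character 4, supporting them as a clade.
Most parsimonious ingroup topology: ((Lineage M,Lineage Y),((Lineage K,Lineage E),Lineage T)).
The clade {Lineage M, Lineage Y} is supported by Character 2: its derived state '-' occurs in exactly those taxa and in no other taxon (including the outgroup).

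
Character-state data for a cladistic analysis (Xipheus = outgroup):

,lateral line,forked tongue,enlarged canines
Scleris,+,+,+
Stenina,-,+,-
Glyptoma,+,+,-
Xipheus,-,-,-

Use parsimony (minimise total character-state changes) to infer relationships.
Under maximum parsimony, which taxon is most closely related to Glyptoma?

The outgroup has state '-' for every character, so '+' is the derived state throughout.
lateral line: derived state '+' in Glyptoma and Scleris only — synapomorphy for {Glyptoma, Scleris}.
forked tongue (derived state '+') is shared by all ingroup taxa — unites the whole ingroup.
enlarged canines (derived state '+') is unique to Scleris (autapomorphy; uninformative for grouping).
Most parsimonious ingroup topology: ((Scleris,Glyptoma),Stenina).
Glyptoma and Scleris form a cherry on this tree, so they are sister taxa.

Scleris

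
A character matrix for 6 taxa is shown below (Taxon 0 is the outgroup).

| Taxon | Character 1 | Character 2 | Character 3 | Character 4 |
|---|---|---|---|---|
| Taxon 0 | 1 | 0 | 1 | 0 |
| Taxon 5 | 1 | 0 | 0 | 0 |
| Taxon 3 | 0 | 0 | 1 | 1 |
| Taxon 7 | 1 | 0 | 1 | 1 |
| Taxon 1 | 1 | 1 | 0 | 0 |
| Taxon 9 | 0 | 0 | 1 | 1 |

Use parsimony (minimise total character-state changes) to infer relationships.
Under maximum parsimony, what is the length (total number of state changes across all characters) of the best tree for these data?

Character polarity is set by the outgroup: the derived state is whichever differs from the outgroup's state, so for Character 1, Character 3 the derived state is '0', and for the remaining characters it is '1'.
Character 1: derived state '0' in Taxon 3 and Taxon 9 only — synapomorphy for {Taxon 3, Taxon 9}.
Character 2 (derived state '1') is unique to Taxon 1 (autapomorphy; uninformative for grouping).
Only Taxon 1 and Taxon 5 show the derived state '0' for Character 3, supporting them as a clade.
Character 4: derived state '1' in Taxon 3, Taxon 7, and Taxon 9 only — synapomorphy for {Taxon 3, Taxon 7, Taxon 9}.
Most parsimonious ingroup topology: ((Taxon 5,Taxon 1),((Taxon 3,Taxon 9),Taxon 7)).
Changes per character on this tree: Character 1: 1; Character 2: 1; Character 3: 1; Character 4: 1.
Total = 4.

4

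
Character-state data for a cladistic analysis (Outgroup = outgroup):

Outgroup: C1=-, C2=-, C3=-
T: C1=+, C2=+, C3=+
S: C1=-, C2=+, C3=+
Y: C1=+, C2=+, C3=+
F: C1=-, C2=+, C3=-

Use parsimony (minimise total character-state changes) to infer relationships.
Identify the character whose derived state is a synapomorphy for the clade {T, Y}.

The outgroup has state '-' for every character, so '+' is the derived state throughout.
C1 (derived state '+') is shared by T and Y — a synapomorphy uniting that clade.
C2 (derived state '+') is shared by all ingroup taxa — unites the whole ingroup.
Only S, T, and Y show the derived state '+' for C3, supporting them as a clade.
Most parsimonious ingroup topology: (((Y,T),S),F).
The clade {T, Y} is supported by C1: its derived state '+' occurs in exactly those taxa and in no other taxon (including the outgroup).

C1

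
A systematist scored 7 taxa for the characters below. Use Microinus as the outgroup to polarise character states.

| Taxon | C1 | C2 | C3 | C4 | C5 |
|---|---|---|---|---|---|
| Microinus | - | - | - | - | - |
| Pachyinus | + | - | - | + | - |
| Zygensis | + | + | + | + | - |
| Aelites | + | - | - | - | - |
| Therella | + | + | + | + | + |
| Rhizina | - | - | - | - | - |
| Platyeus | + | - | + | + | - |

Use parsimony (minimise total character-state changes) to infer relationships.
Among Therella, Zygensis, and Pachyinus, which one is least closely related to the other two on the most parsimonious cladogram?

Pachyinus

The outgroup has state '-' for every character, so '+' is the derived state throughout.
C1 (derived state '+') is shared by Aelites, Pachyinus, Platyeus, Therella, and Zygensis — a synapomorphy uniting that clade.
C2: derived state '+' in Therella and Zygensis only — synapomorphy for {Therella, Zygensis}.
C3: derived state '+' in Platyeus, Therella, and Zygensis only — synapomorphy for {Platyeus, Therella, Zygensis}.
C4 (derived state '+') is shared by Pachyinus, Platyeus, Therella, and Zygensis — a synapomorphy uniting that clade.
C5 (derived state '+') is unique to Therella (autapomorphy; uninformative for grouping).
Most parsimonious ingroup topology: (((Pachyinus,((Zygensis,Therella),Platyeus)),Aelites),Rhizina).
Therella and Zygensis share a more recent common ancestor with each other than either does with Pachyinus, so Pachyinus is the least closely related of the three.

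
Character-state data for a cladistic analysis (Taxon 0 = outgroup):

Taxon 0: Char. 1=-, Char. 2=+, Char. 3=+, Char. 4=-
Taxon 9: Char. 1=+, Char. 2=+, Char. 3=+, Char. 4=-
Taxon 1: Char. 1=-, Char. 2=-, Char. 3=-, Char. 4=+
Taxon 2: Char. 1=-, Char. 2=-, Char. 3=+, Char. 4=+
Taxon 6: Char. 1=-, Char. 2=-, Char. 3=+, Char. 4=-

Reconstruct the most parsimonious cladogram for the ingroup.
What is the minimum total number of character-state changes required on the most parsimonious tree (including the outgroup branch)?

Character polarity is set by the outgroup: the derived state is whichever differs from the outgroup's state, so for Char. 2, Char. 3 the derived state is '-', and for the remaining characters it is '+'.
Char. 1 (derived state '+') is unique to Taxon 9 (autapomorphy; uninformative for grouping).
Only Taxon 1, Taxon 2, and Taxon 6 show the derived state '-' for Char. 2, supporting them as a clade.
Char. 3 (derived state '-') is unique to Taxon 1 (autapomorphy; uninformative for grouping).
Char. 4 (derived state '+') is shared by Taxon 1 and Taxon 2 — a synapomorphy uniting that clade.
Most parsimonious ingroup topology: (Taxon 9,((Taxon 1,Taxon 2),Taxon 6)).
Changes per character on this tree: Char. 1: 1; Char. 2: 1; Char. 3: 1; Char. 4: 1.
Total = 4.

4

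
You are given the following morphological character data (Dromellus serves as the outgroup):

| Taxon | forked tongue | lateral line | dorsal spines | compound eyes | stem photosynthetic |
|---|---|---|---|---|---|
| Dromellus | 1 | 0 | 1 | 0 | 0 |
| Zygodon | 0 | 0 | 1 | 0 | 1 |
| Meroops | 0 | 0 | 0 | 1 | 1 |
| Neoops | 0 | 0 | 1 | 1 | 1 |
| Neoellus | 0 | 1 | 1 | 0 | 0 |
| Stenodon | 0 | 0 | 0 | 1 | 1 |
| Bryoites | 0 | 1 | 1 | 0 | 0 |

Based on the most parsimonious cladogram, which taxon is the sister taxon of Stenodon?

Character polarity is set by the outgroup: the derived state is whichever differs from the outgroup's state, so for forked tongue, dorsal spines the derived state is '0', and for the remaining characters it is '1'.
forked tongue (derived state '0') is shared by all ingroup taxa — unites the whole ingroup.
lateral line (derived state '1') is shared by Bryoites and Neoellus — a synapomorphy uniting that clade.
dorsal spines: derived state '0' in Meroops and Stenodon only — synapomorphy for {Meroops, Stenodon}.
Only Meroops, Neoops, and Stenodon show the derived state '1' for compound eyes, supporting them as a clade.
stem photosynthetic (derived state '1') is shared by Meroops, Neoops, Stenodon, and Zygodon — a synapomorphy uniting that clade.
Most parsimonious ingroup topology: ((Zygodon,((Meroops,Stenodon),Neoops)),(Neoellus,Bryoites)).
Stenodon and Meroops form a cherry on this tree, so they are sister taxa.

Meroops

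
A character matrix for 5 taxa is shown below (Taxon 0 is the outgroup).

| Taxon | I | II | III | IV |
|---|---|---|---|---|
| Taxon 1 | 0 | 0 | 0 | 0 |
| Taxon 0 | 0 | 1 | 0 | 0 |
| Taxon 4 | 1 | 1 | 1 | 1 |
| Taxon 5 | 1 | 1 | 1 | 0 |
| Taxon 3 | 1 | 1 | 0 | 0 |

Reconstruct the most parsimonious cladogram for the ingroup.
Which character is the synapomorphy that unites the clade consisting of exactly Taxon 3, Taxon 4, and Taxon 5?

I

Character polarity is set by the outgroup: the derived state is whichever differs from the outgroup's state, so for II the derived state is '0', and for the remaining characters it is '1'.
Only Taxon 3, Taxon 4, and Taxon 5 show the derived state '1' for I, supporting them as a clade.
II (derived state '0') is unique to Taxon 1 (autapomorphy; uninformative for grouping).
Only Taxon 4 and Taxon 5 show the derived state '1' for III, supporting them as a clade.
IV (derived state '1') is unique to Taxon 4 (autapomorphy; uninformative for grouping).
Most parsimonious ingroup topology: (Taxon 1,(Taxon 3,(Taxon 4,Taxon 5))).
The clade {Taxon 3, Taxon 4, Taxon 5} is supported by I: its derived state '1' occurs in exactly those taxa and in no other taxon (including the outgroup).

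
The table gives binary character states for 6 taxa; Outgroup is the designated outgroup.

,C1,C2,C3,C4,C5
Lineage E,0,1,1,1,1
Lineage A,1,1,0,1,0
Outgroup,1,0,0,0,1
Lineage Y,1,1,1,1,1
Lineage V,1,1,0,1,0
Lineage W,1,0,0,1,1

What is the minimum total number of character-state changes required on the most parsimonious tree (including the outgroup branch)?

Character polarity is set by the outgroup: the derived state is whichever differs from the outgroup's state, so for C1, C5 the derived state is '0', and for the remaining characters it is '1'.
C1: derived state '0' in Lineage E only — an autapomorphy, so it tells us nothing about relationships among taxa.
C2: derived state '1' in Lineage A, Lineage E, Lineage V, and Lineage Y only — synapomorphy for {Lineage A, Lineage E, Lineage V, Lineage Y}.
Only Lineage E and Lineage Y show the derived state '1' for C3, supporting them as a clade.
All ingroup taxa share the derived state '1' for C4; it defines the ingroup but does not resolve relationships within it.
Only Lineage A and Lineage V show the derived state '0' for C5, supporting them as a clade.
Most parsimonious ingroup topology: (Lineage W,((Lineage Y,Lineage E),(Lineage A,Lineage V))).
Changes per character on this tree: C1: 1; C2: 1; C3: 1; C4: 1; C5: 1.
Total = 5.

5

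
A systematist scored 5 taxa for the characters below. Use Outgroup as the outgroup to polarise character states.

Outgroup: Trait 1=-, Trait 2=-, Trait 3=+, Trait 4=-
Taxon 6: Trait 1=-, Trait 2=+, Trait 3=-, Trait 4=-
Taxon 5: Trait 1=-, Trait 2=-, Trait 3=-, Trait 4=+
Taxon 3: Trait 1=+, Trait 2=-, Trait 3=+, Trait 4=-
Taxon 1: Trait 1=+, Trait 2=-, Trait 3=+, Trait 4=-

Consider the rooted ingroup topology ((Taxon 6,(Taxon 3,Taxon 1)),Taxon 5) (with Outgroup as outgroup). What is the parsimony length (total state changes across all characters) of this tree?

Map each character onto ((Taxon 6,(Taxon 3,Taxon 1)),Taxon 5) (rooted by Outgroup) and count the minimum state changes it requires (Fitch parsimony):
Trait 1: 1; Trait 2: 1; Trait 3: 2; Trait 4: 1.
Total tree length = 5.

5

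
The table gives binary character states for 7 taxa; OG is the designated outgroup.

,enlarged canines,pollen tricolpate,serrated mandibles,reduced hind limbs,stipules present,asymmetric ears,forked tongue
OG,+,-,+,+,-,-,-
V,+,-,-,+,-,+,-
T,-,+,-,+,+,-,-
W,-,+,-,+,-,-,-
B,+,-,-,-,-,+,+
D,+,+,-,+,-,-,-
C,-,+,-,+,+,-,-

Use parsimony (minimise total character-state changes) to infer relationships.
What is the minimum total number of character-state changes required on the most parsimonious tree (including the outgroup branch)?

7

Character polarity is set by the outgroup: the derived state is whichever differs from the outgroup's state, so for enlarged canines, serrated mandibles, reduced hind limbs the derived state is '-', and for the remaining characters it is '+'.
enlarged canines (derived state '-') is shared by C, T, and W — a synapomorphy uniting that clade.
pollen tricolpate: derived state '+' in C, D, T, and W only — synapomorphy for {C, D, T, W}.
All ingroup taxa share the derived state '-' for serrated mandibles; it defines the ingroup but does not resolve relationships within it.
reduced hind limbs (derived state '-') is unique to B (autapomorphy; uninformative for grouping).
stipules present (derived state '+') is shared by C and T — a synapomorphy uniting that clade.
asymmetric ears: derived state '+' in B and V only — synapomorphy for {B, V}.
forked tongue: derived state '+' in B only — an autapomorphy, so it tells us nothing about relationships among taxa.
Most parsimonious ingroup topology: ((V,B),(((T,C),W),D)).
Changes per character on this tree: enlarged canines: 1; pollen tricolpate: 1; serrated mandibles: 1; reduced hind limbs: 1; stipules present: 1; asymmetric ears: 1; forked tongue: 1.
Total = 7.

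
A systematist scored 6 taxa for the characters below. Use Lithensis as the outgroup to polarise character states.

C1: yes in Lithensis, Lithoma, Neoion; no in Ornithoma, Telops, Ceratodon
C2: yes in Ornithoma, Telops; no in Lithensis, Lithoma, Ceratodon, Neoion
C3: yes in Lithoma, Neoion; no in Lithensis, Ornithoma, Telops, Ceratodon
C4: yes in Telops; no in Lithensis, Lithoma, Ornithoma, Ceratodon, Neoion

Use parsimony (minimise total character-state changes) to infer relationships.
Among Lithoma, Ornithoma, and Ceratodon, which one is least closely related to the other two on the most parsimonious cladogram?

Lithoma

Character polarity is set by the outgroup: the derived state is whichever differs from the outgroup's state, so for C1 the derived state is 'no', and for the remaining characters it is 'yes'.
Only Ceratodon, Ornithoma, and Telops show the derived state 'no' for C1, supporting them as a clade.
Only Ornithoma and Telops show the derived state 'yes' for C2, supporting them as a clade.
Only Lithoma and Neoion show the derived state 'yes' for C3, supporting them as a clade.
C4 (derived state 'yes') is unique to Telops (autapomorphy; uninformative for grouping).
Most parsimonious ingroup topology: ((Lithoma,Neoion),((Ornithoma,Telops),Ceratodon)).
Ornithoma and Ceratodon share a more recent common ancestor with each other than either does with Lithoma, so Lithoma is the least closely related of the three.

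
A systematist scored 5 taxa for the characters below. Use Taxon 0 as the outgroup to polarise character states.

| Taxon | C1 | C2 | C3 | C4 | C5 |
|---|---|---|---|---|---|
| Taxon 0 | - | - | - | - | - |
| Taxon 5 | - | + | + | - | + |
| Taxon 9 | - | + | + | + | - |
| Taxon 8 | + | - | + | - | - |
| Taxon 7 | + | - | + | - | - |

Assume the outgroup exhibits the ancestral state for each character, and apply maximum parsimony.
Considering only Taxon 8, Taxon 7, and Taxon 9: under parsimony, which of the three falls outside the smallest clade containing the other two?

The outgroup has state '-' for every character, so '+' is the derived state throughout.
Only Taxon 7 and Taxon 8 show the derived state '+' for C1, supporting them as a clade.
Only Taxon 5 and Taxon 9 show the derived state '+' for C2, supporting them as a clade.
All ingroup taxa share the derived state '+' for C3; it defines the ingroup but does not resolve relationships within it.
C4 (derived state '+') is unique to Taxon 9 (autapomorphy; uninformative for grouping).
C5 (derived state '+') is unique to Taxon 5 (autapomorphy; uninformative for grouping).
Most parsimonious ingroup topology: ((Taxon 5,Taxon 9),(Taxon 8,Taxon 7)).
Taxon 8 and Taxon 7 share a more recent common ancestor with each other than either does with Taxon 9, so Taxon 9 is the least closely related of the three.

Taxon 9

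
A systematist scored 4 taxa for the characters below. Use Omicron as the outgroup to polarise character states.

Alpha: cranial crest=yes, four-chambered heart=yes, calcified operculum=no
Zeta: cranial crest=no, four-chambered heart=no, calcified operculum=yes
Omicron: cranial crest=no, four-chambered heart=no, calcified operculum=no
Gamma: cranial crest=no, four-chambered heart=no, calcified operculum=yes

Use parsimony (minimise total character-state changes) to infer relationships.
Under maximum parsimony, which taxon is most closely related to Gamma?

The outgroup has state 'no' for every character, so 'yes' is the derived state throughout.
cranial crest: derived state 'yes' in Alpha only — an autapomorphy, so it tells us nothing about relationships among taxa.
four-chambered heart (derived state 'yes') is unique to Alpha (autapomorphy; uninformative for grouping).
calcified operculum (derived state 'yes') is shared by Gamma and Zeta — a synapomorphy uniting that clade.
Most parsimonious ingroup topology: ((Zeta,Gamma),Alpha).
Gamma and Zeta form a cherry on this tree, so they are sister taxa.

Zeta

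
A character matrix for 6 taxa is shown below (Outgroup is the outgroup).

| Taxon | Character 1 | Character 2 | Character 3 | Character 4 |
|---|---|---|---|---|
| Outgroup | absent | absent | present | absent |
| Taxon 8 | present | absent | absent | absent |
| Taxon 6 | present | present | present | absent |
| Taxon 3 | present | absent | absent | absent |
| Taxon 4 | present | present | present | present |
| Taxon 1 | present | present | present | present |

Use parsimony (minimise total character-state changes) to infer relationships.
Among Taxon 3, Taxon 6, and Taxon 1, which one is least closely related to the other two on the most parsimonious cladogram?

Taxon 3

Character polarity is set by the outgroup: the derived state is whichever differs from the outgroup's state, so for Character 3 the derived state is 'absent', and for the remaining characters it is 'present'.
Character 1 (derived state 'present') is shared by all ingroup taxa — unites the whole ingroup.
Character 2 (derived state 'present') is shared by Taxon 1, Taxon 4, and Taxon 6 — a synapomorphy uniting that clade.
Character 3 (derived state 'absent') is shared by Taxon 3 and Taxon 8 — a synapomorphy uniting that clade.
Only Taxon 1 and Taxon 4 show the derived state 'present' for Character 4, supporting them as a clade.
Most parsimonious ingroup topology: ((Taxon 8,Taxon 3),(Taxon 6,(Taxon 4,Taxon 1))).
Taxon 1 and Taxon 6 share a more recent common ancestor with each other than either does with Taxon 3, so Taxon 3 is the least closely related of the three.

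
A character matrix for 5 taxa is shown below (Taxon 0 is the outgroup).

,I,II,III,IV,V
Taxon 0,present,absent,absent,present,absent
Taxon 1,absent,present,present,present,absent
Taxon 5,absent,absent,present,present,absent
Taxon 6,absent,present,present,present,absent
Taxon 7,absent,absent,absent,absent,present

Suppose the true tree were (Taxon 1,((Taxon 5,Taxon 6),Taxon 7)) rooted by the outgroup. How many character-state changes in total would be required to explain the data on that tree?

Map each character onto (Taxon 1,((Taxon 5,Taxon 6),Taxon 7)) (rooted by Taxon 0) and count the minimum state changes it requires (Fitch parsimony):
I: 1; II: 2; III: 2; IV: 1; V: 1.
Total tree length = 7.

7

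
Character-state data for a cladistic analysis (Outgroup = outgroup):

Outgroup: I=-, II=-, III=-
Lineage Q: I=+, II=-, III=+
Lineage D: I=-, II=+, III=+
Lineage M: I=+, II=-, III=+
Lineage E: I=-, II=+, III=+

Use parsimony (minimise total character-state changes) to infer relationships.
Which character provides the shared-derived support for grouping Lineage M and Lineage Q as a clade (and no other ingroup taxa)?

I

The outgroup has state '-' for every character, so '+' is the derived state throughout.
Only Lineage M and Lineage Q show the derived state '+' for I, supporting them as a clade.
II: derived state '+' in Lineage D and Lineage E only — synapomorphy for {Lineage D, Lineage E}.
All ingroup taxa share the derived state '+' for III; it defines the ingroup but does not resolve relationships within it.
Most parsimonious ingroup topology: ((Lineage Q,Lineage M),(Lineage D,Lineage E)).
The clade {Lineage M, Lineage Q} is supported by I: its derived state '+' occurs in exactly those taxa and in no other taxon (including the outgroup).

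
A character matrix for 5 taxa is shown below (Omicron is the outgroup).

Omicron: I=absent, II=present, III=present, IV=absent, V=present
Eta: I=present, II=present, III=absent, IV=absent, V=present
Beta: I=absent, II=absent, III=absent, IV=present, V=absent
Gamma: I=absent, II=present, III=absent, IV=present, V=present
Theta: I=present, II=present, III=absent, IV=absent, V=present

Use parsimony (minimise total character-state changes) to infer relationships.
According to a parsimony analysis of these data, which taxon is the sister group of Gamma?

Beta

Character polarity is set by the outgroup: the derived state is whichever differs from the outgroup's state, so for II, III, V the derived state is 'absent', and for the remaining characters it is 'present'.
I (derived state 'present') is shared by Eta and Theta — a synapomorphy uniting that clade.
II (derived state 'absent') is unique to Beta (autapomorphy; uninformative for grouping).
III (derived state 'absent') is shared by all ingroup taxa — unites the whole ingroup.
Only Beta and Gamma show the derived state 'present' for IV, supporting them as a clade.
V: derived state 'absent' in Beta only — an autapomorphy, so it tells us nothing about relationships among taxa.
Most parsimonious ingroup topology: ((Eta,Theta),(Beta,Gamma)).
Gamma and Beta form a cherry on this tree, so they are sister taxa.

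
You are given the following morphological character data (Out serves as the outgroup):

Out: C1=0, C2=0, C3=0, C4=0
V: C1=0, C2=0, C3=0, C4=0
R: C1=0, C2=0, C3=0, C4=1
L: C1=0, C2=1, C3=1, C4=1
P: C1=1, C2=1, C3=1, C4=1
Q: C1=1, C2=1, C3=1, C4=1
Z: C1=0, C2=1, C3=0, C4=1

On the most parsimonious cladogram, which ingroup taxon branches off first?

The outgroup has state '0' for every character, so '1' is the derived state throughout.
C1: derived state '1' in P and Q only — synapomorphy for {P, Q}.
C2: derived state '1' in L, P, Q, and Z only — synapomorphy for {L, P, Q, Z}.
C3: derived state '1' in L, P, and Q only — synapomorphy for {L, P, Q}.
C4: derived state '1' in L, P, Q, R, and Z only — synapomorphy for {L, P, Q, R, Z}.
Most parsimonious ingroup topology: (V,(R,((L,(P,Q)),Z))).
V is sister to the clade containing all other ingroup taxa, so it is the earliest-diverging (most basal) ingroup lineage.

V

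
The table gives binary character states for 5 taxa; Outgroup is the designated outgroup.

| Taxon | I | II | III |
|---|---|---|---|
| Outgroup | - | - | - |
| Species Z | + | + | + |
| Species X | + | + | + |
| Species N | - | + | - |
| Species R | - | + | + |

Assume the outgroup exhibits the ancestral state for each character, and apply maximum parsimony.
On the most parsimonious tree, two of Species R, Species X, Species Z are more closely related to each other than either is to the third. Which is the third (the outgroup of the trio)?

The outgroup has state '-' for every character, so '+' is the derived state throughout.
I: derived state '+' in Species X and Species Z only — synapomorphy for {Species X, Species Z}.
All ingroup taxa share the derived state '+' for II; it defines the ingroup but does not resolve relationships within it.
III: derived state '+' in Species R, Species X, and Species Z only — synapomorphy for {Species R, Species X, Species Z}.
Most parsimonious ingroup topology: (((Species Z,Species X),Species R),Species N).
Species X and Species Z share a more recent common ancestor with each other than either does with Species R, so Species R is the least closely related of the three.

Species R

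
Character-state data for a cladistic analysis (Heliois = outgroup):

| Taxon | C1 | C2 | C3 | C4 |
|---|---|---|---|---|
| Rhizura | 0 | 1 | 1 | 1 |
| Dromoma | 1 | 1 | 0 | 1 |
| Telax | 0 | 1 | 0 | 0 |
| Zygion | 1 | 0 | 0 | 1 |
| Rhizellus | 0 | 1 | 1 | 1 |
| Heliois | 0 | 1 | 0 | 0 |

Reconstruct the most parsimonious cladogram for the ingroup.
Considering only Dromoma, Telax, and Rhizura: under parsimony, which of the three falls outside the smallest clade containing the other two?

Character polarity is set by the outgroup: the derived state is whichever differs from the outgroup's state, so for C2 the derived state is '0', and for the remaining characters it is '1'.
C1 (derived state '1') is shared by Dromoma and Zygion — a synapomorphy uniting that clade.
C2 (derived state '0') is unique to Zygion (autapomorphy; uninformative for grouping).
C3: derived state '1' in Rhizellus and Rhizura only — synapomorphy for {Rhizellus, Rhizura}.
Only Dromoma, Rhizellus, Rhizura, and Zygion show the derived state '1' for C4, supporting them as a clade.
Most parsimonious ingroup topology: (((Zygion,Dromoma),(Rhizura,Rhizellus)),Telax).
Rhizura and Dromoma share a more recent common ancestor with each other than either does with Telax, so Telax is the least closely related of the three.

Telax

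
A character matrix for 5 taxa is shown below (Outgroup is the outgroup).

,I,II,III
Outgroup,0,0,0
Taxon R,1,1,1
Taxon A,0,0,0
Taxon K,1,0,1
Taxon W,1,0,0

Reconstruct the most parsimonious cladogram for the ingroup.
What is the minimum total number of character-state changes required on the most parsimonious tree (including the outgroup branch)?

The outgroup has state '0' for every character, so '1' is the derived state throughout.
I: derived state '1' in Taxon K, Taxon R, and Taxon W only — synapomorphy for {Taxon K, Taxon R, Taxon W}.
II (derived state '1') is unique to Taxon R (autapomorphy; uninformative for grouping).
Only Taxon K and Taxon R show the derived state '1' for III, supporting them as a clade.
Most parsimonious ingroup topology: (((Taxon R,Taxon K),Taxon W),Taxon A).
Changes per character on this tree: I: 1; II: 1; III: 1.
Total = 3.

3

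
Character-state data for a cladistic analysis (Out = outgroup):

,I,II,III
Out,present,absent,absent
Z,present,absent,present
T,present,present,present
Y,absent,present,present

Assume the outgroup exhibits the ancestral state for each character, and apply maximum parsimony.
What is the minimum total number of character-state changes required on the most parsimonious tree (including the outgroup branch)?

Character polarity is set by the outgroup: the derived state is whichever differs from the outgroup's state, so for I the derived state is 'absent', and for the remaining characters it is 'present'.
I: derived state 'absent' in Y only — an autapomorphy, so it tells us nothing about relationships among taxa.
II: derived state 'present' in T and Y only — synapomorphy for {T, Y}.
III (derived state 'present') is shared by all ingroup taxa — unites the whole ingroup.
Most parsimonious ingroup topology: (Z,(T,Y)).
Changes per character on this tree: I: 1; II: 1; III: 1.
Total = 3.

3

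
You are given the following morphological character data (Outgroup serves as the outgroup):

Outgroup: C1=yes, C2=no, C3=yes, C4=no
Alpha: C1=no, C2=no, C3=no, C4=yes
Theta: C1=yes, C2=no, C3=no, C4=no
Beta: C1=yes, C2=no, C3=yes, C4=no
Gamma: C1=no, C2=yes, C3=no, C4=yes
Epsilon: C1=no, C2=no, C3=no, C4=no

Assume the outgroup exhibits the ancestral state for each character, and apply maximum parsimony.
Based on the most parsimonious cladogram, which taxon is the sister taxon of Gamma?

Alpha

Character polarity is set by the outgroup: the derived state is whichever differs from the outgroup's state, so for C1, C3 the derived state is 'no', and for the remaining characters it is 'yes'.
C1 (derived state 'no') is shared by Alpha, Epsilon, and Gamma — a synapomorphy uniting that clade.
C2 (derived state 'yes') is unique to Gamma (autapomorphy; uninformative for grouping).
C3 (derived state 'no') is shared by Alpha, Epsilon, Gamma, and Theta — a synapomorphy uniting that clade.
C4: derived state 'yes' in Alpha and Gamma only — synapomorphy for {Alpha, Gamma}.
Most parsimonious ingroup topology: ((((Alpha,Gamma),Epsilon),Theta),Beta).
Gamma and Alpha form a cherry on this tree, so they are sister taxa.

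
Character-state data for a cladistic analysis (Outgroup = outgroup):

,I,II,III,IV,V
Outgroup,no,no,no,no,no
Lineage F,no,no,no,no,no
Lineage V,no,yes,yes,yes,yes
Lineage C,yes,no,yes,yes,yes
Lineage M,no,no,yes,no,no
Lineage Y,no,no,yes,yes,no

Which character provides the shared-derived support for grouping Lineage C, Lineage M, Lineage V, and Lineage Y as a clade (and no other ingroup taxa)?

III

The outgroup has state 'no' for every character, so 'yes' is the derived state throughout.
I (derived state 'yes') is unique to Lineage C (autapomorphy; uninformative for grouping).
II: derived state 'yes' in Lineage V only — an autapomorphy, so it tells us nothing about relationships among taxa.
III: derived state 'yes' in Lineage C, Lineage M, Lineage V, and Lineage Y only — synapomorphy for {Lineage C, Lineage M, Lineage V, Lineage Y}.
IV: derived state 'yes' in Lineage C, Lineage V, and Lineage Y only — synapomorphy for {Lineage C, Lineage V, Lineage Y}.
V: derived state 'yes' in Lineage C and Lineage V only — synapomorphy for {Lineage C, Lineage V}.
Most parsimonious ingroup topology: (Lineage F,(((Lineage V,Lineage C),Lineage Y),Lineage M)).
The clade {Lineage C, Lineage M, Lineage V, Lineage Y} is supported by III: its derived state 'yes' occurs in exactly those taxa and in no other taxon (including the outgroup).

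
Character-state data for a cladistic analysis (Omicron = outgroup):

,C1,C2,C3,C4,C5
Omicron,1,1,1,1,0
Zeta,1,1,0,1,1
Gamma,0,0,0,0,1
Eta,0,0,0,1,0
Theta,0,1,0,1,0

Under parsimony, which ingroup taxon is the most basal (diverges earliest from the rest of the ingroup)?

Zeta

Character polarity is set by the outgroup: the derived state is whichever differs from the outgroup's state, so for C1, C2, C3, C4 the derived state is '0', and for the remaining characters it is '1'.
C1: derived state '0' in Eta, Gamma, and Theta only — synapomorphy for {Eta, Gamma, Theta}.
C2 (derived state '0') is shared by Eta and Gamma — a synapomorphy uniting that clade.
All ingroup taxa share the derived state '0' for C3; it defines the ingroup but does not resolve relationships within it.
C4 (derived state '0') is unique to Gamma (autapomorphy; uninformative for grouping).
C5 groups Gamma and Zeta, which is incompatible with the clades supported by the remaining characters; treating it as convergent (homoplasy) costs fewer steps than any alternative tree.
Most parsimonious ingroup topology: (((Gamma,Eta),Theta),Zeta).
Zeta is sister to the clade containing all other ingroup taxa, so it is the earliest-diverging (most basal) ingroup lineage.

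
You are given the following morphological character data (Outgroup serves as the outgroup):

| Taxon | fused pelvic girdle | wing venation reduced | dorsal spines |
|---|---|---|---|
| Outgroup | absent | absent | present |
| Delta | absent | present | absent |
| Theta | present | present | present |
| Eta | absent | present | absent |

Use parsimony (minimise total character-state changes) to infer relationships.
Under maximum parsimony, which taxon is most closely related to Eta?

Character polarity is set by the outgroup: the derived state is whichever differs from the outgroup's state, so for dorsal spines the derived state is 'absent', and for the remaining characters it is 'present'.
fused pelvic girdle: derived state 'present' in Theta only — an autapomorphy, so it tells us nothing about relationships among taxa.
wing venation reduced (derived state 'present') is shared by all ingroup taxa — unites the whole ingroup.
dorsal spines: derived state 'absent' in Delta and Eta only — synapomorphy for {Delta, Eta}.
Most parsimonious ingroup topology: ((Delta,Eta),Theta).
Eta and Delta form a cherry on this tree, so they are sister taxa.

Delta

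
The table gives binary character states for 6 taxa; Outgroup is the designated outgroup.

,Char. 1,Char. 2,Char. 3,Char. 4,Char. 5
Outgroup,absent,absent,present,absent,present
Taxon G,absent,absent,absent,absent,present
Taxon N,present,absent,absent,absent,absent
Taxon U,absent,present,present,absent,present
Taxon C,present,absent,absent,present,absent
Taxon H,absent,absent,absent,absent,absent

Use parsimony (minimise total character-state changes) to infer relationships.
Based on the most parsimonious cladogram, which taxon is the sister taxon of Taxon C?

Character polarity is set by the outgroup: the derived state is whichever differs from the outgroup's state, so for Char. 3, Char. 5 the derived state is 'absent', and for the remaining characters it is 'present'.
Char. 1 (derived state 'present') is shared by Taxon C and Taxon N — a synapomorphy uniting that clade.
Char. 2 (derived state 'present') is unique to Taxon U (autapomorphy; uninformative for grouping).
Char. 3 (derived state 'absent') is shared by Taxon C, Taxon G, Taxon H, and Taxon N — a synapomorphy uniting that clade.
Char. 4: derived state 'present' in Taxon C only — an autapomorphy, so it tells us nothing about relationships among taxa.
Char. 5 (derived state 'absent') is shared by Taxon C, Taxon H, and Taxon N — a synapomorphy uniting that clade.
Most parsimonious ingroup topology: ((Taxon G,((Taxon N,Taxon C),Taxon H)),Taxon U).
Taxon C and Taxon N form a cherry on this tree, so they are sister taxa.

Taxon N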